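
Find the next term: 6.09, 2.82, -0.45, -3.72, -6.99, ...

Differences: 2.82 - 6.09 = -3.27
This is an arithmetic sequence with common difference d = -3.27.
Next term = -6.99 + -3.27 = -10.26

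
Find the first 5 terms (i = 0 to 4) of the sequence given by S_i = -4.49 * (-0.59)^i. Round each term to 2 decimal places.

This is a geometric sequence.
i=0: S_0 = -4.49 * (-0.59)^0 = -4.49
i=1: S_1 = -4.49 * (-0.59)^1 ≈ 2.65
i=2: S_2 = -4.49 * (-0.59)^2 ≈ -1.56
i=3: S_3 = -4.49 * (-0.59)^3 ≈ 0.92
i=4: S_4 = -4.49 * (-0.59)^4 ≈ -0.54
The first 5 terms are: [-4.49, 2.65, -1.56, 0.92, -0.54]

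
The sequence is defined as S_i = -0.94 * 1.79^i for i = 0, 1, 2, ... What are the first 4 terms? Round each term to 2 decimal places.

This is a geometric sequence.
i=0: S_0 = -0.94 * 1.79^0 = -0.94
i=1: S_1 = -0.94 * 1.79^1 ≈ -1.68
i=2: S_2 = -0.94 * 1.79^2 ≈ -3.01
i=3: S_3 = -0.94 * 1.79^3 ≈ -5.39
The first 4 terms are: [-0.94, -1.68, -3.01, -5.39]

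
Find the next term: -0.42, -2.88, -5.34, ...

Differences: -2.88 - -0.42 = -2.46
This is an arithmetic sequence with common difference d = -2.46.
Next term = -5.34 + -2.46 = -7.8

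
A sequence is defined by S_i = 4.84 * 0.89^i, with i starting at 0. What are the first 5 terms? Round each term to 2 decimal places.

This is a geometric sequence.
i=0: S_0 = 4.84 * 0.89^0 = 4.84
i=1: S_1 = 4.84 * 0.89^1 ≈ 4.31
i=2: S_2 = 4.84 * 0.89^2 ≈ 3.83
i=3: S_3 = 4.84 * 0.89^3 ≈ 3.41
i=4: S_4 = 4.84 * 0.89^4 ≈ 3.04
The first 5 terms are: [4.84, 4.31, 3.83, 3.41, 3.04]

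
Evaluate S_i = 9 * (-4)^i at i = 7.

S_7 = 9 * (-4)^7 = 9 * -16384 = -147456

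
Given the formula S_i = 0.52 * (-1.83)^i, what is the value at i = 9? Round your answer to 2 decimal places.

S_9 = 0.52 * (-1.83)^9 ≈ 0.52 * -230.1759 ≈ -119.69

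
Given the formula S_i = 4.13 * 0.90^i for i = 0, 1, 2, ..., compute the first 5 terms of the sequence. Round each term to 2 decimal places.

This is a geometric sequence.
i=0: S_0 = 4.13 * 0.9^0 = 4.13
i=1: S_1 = 4.13 * 0.9^1 ≈ 3.72
i=2: S_2 = 4.13 * 0.9^2 ≈ 3.35
i=3: S_3 = 4.13 * 0.9^3 ≈ 3.01
i=4: S_4 = 4.13 * 0.9^4 ≈ 2.71
The first 5 terms are: [4.13, 3.72, 3.35, 3.01, 2.71]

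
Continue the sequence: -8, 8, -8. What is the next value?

Ratios: 8 / -8 = -1.0
This is a geometric sequence with common ratio r = -1.
Next term = -8 * -1 = 8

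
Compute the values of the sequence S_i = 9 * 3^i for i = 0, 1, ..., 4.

This is a geometric sequence.
i=0: S_0 = 9 * 3^0 = 9
i=1: S_1 = 9 * 3^1 = 27
i=2: S_2 = 9 * 3^2 = 81
i=3: S_3 = 9 * 3^3 = 243
i=4: S_4 = 9 * 3^4 = 729
The first 5 terms are: [9, 27, 81, 243, 729]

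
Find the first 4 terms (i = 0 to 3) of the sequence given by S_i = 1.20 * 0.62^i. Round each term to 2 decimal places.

This is a geometric sequence.
i=0: S_0 = 1.2 * 0.62^0 = 1.2
i=1: S_1 = 1.2 * 0.62^1 ≈ 0.74
i=2: S_2 = 1.2 * 0.62^2 ≈ 0.46
i=3: S_3 = 1.2 * 0.62^3 ≈ 0.29
The first 4 terms are: [1.2, 0.74, 0.46, 0.29]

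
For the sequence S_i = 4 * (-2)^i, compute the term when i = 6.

S_6 = 4 * (-2)^6 = 4 * 64 = 256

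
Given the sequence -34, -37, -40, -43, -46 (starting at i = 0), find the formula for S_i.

Check differences: -37 - -34 = -3
-40 - -37 = -3
Common difference d = -3.
First term a = -34.
Formula: S_i = -34 - 3*i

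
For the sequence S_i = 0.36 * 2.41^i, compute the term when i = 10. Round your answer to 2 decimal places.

S_10 = 0.36 * 2.41^10 ≈ 0.36 * 6609.5277 ≈ 2379.43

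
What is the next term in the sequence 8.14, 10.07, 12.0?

Differences: 10.07 - 8.14 = 1.93
This is an arithmetic sequence with common difference d = 1.93.
Next term = 12.0 + 1.93 = 13.93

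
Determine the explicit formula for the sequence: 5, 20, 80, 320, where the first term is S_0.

Check ratios: 20 / 5 = 4.0
Common ratio r = 4.
First term a = 5.
Formula: S_i = 5 * 4^i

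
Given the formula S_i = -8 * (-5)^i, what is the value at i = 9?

S_9 = -8 * (-5)^9 = -8 * -1953125 = 15625000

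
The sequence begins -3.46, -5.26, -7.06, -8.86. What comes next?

Differences: -5.26 - -3.46 = -1.8
This is an arithmetic sequence with common difference d = -1.8.
Next term = -8.86 + -1.8 = -10.66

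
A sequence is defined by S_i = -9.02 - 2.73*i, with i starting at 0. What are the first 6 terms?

This is an arithmetic sequence.
i=0: S_0 = -9.02 + -2.73*0 = -9.02
i=1: S_1 = -9.02 + -2.73*1 = -11.75
i=2: S_2 = -9.02 + -2.73*2 = -14.48
i=3: S_3 = -9.02 + -2.73*3 = -17.21
i=4: S_4 = -9.02 + -2.73*4 = -19.94
i=5: S_5 = -9.02 + -2.73*5 = -22.67
The first 6 terms are: [-9.02, -11.75, -14.48, -17.21, -19.94, -22.67]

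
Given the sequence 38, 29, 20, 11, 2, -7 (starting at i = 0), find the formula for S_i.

Check differences: 29 - 38 = -9
20 - 29 = -9
Common difference d = -9.
First term a = 38.
Formula: S_i = 38 - 9*i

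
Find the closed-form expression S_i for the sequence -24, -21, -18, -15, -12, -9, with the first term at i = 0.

Check differences: -21 - -24 = 3
-18 - -21 = 3
Common difference d = 3.
First term a = -24.
Formula: S_i = -24 + 3*i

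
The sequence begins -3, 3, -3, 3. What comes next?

Ratios: 3 / -3 = -1.0
This is a geometric sequence with common ratio r = -1.
Next term = 3 * -1 = -3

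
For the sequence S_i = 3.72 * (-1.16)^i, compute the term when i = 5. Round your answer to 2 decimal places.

S_5 = 3.72 * (-1.16)^5 ≈ 3.72 * -2.1003 ≈ -7.81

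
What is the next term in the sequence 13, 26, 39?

Differences: 26 - 13 = 13
This is an arithmetic sequence with common difference d = 13.
Next term = 39 + 13 = 52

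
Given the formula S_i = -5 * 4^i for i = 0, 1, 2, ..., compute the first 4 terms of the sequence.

This is a geometric sequence.
i=0: S_0 = -5 * 4^0 = -5
i=1: S_1 = -5 * 4^1 = -20
i=2: S_2 = -5 * 4^2 = -80
i=3: S_3 = -5 * 4^3 = -320
The first 4 terms are: [-5, -20, -80, -320]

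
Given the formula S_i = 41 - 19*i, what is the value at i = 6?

S_6 = 41 + -19*6 = 41 + -114 = -73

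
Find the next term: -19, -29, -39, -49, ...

Differences: -29 - -19 = -10
This is an arithmetic sequence with common difference d = -10.
Next term = -49 + -10 = -59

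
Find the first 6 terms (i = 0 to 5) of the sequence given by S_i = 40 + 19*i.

This is an arithmetic sequence.
i=0: S_0 = 40 + 19*0 = 40
i=1: S_1 = 40 + 19*1 = 59
i=2: S_2 = 40 + 19*2 = 78
i=3: S_3 = 40 + 19*3 = 97
i=4: S_4 = 40 + 19*4 = 116
i=5: S_5 = 40 + 19*5 = 135
The first 6 terms are: [40, 59, 78, 97, 116, 135]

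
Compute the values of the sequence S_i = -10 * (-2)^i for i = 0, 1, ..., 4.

This is a geometric sequence.
i=0: S_0 = -10 * (-2)^0 = -10
i=1: S_1 = -10 * (-2)^1 = 20
i=2: S_2 = -10 * (-2)^2 = -40
i=3: S_3 = -10 * (-2)^3 = 80
i=4: S_4 = -10 * (-2)^4 = -160
The first 5 terms are: [-10, 20, -40, 80, -160]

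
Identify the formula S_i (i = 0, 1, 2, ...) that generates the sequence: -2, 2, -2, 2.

Check ratios: 2 / -2 = -1.0
Common ratio r = -1.
First term a = -2.
Formula: S_i = -2 * (-1)^i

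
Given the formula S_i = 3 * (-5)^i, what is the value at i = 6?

S_6 = 3 * (-5)^6 = 3 * 15625 = 46875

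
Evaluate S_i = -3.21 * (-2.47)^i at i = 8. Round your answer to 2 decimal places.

S_8 = -3.21 * (-2.47)^8 ≈ -3.21 * 1385.4014 ≈ -4447.14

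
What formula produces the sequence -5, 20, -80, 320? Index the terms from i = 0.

Check ratios: 20 / -5 = -4.0
Common ratio r = -4.
First term a = -5.
Formula: S_i = -5 * (-4)^i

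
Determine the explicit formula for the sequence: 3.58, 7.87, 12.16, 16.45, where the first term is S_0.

Check differences: 7.87 - 3.58 = 4.29
12.16 - 7.87 = 4.29
Common difference d = 4.29.
First term a = 3.58.
Formula: S_i = 3.58 + 4.29*i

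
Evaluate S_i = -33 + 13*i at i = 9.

S_9 = -33 + 13*9 = -33 + 117 = 84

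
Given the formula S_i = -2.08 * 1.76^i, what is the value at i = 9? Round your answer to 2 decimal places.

S_9 = -2.08 * 1.76^9 ≈ -2.08 * 162.0369 ≈ -337.04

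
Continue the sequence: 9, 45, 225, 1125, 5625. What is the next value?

Ratios: 45 / 9 = 5.0
This is a geometric sequence with common ratio r = 5.
Next term = 5625 * 5 = 28125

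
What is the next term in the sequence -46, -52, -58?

Differences: -52 - -46 = -6
This is an arithmetic sequence with common difference d = -6.
Next term = -58 + -6 = -64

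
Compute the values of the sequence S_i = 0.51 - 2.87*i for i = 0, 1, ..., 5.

This is an arithmetic sequence.
i=0: S_0 = 0.51 + -2.87*0 = 0.51
i=1: S_1 = 0.51 + -2.87*1 = -2.36
i=2: S_2 = 0.51 + -2.87*2 = -5.23
i=3: S_3 = 0.51 + -2.87*3 = -8.1
i=4: S_4 = 0.51 + -2.87*4 = -10.97
i=5: S_5 = 0.51 + -2.87*5 = -13.84
The first 6 terms are: [0.51, -2.36, -5.23, -8.1, -10.97, -13.84]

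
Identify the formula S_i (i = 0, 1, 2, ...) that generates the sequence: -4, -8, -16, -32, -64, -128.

Check ratios: -8 / -4 = 2.0
Common ratio r = 2.
First term a = -4.
Formula: S_i = -4 * 2^i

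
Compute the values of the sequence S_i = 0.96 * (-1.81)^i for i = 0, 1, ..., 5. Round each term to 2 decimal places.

This is a geometric sequence.
i=0: S_0 = 0.96 * (-1.81)^0 = 0.96
i=1: S_1 = 0.96 * (-1.81)^1 ≈ -1.74
i=2: S_2 = 0.96 * (-1.81)^2 ≈ 3.15
i=3: S_3 = 0.96 * (-1.81)^3 ≈ -5.69
i=4: S_4 = 0.96 * (-1.81)^4 ≈ 10.3
i=5: S_5 = 0.96 * (-1.81)^5 ≈ -18.65
The first 6 terms are: [0.96, -1.74, 3.15, -5.69, 10.3, -18.65]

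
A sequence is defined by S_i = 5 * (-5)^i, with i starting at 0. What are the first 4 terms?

This is a geometric sequence.
i=0: S_0 = 5 * (-5)^0 = 5
i=1: S_1 = 5 * (-5)^1 = -25
i=2: S_2 = 5 * (-5)^2 = 125
i=3: S_3 = 5 * (-5)^3 = -625
The first 4 terms are: [5, -25, 125, -625]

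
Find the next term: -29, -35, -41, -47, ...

Differences: -35 - -29 = -6
This is an arithmetic sequence with common difference d = -6.
Next term = -47 + -6 = -53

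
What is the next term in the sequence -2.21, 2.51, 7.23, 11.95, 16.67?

Differences: 2.51 - -2.21 = 4.72
This is an arithmetic sequence with common difference d = 4.72.
Next term = 16.67 + 4.72 = 21.39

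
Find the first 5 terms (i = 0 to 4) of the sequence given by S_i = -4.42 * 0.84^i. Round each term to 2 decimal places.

This is a geometric sequence.
i=0: S_0 = -4.42 * 0.84^0 = -4.42
i=1: S_1 = -4.42 * 0.84^1 ≈ -3.71
i=2: S_2 = -4.42 * 0.84^2 ≈ -3.12
i=3: S_3 = -4.42 * 0.84^3 ≈ -2.62
i=4: S_4 = -4.42 * 0.84^4 ≈ -2.2
The first 5 terms are: [-4.42, -3.71, -3.12, -2.62, -2.2]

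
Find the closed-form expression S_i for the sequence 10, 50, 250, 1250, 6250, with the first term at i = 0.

Check ratios: 50 / 10 = 5.0
Common ratio r = 5.
First term a = 10.
Formula: S_i = 10 * 5^i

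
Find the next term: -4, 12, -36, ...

Ratios: 12 / -4 = -3.0
This is a geometric sequence with common ratio r = -3.
Next term = -36 * -3 = 108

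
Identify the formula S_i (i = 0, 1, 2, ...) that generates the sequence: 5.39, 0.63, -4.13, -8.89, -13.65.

Check differences: 0.63 - 5.39 = -4.76
-4.13 - 0.63 = -4.76
Common difference d = -4.76.
First term a = 5.39.
Formula: S_i = 5.39 - 4.76*i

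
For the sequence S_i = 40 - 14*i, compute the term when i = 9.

S_9 = 40 + -14*9 = 40 + -126 = -86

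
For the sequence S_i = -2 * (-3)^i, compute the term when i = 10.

S_10 = -2 * (-3)^10 = -2 * 59049 = -118098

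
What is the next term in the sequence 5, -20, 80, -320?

Ratios: -20 / 5 = -4.0
This is a geometric sequence with common ratio r = -4.
Next term = -320 * -4 = 1280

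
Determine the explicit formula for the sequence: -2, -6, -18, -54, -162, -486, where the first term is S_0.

Check ratios: -6 / -2 = 3.0
Common ratio r = 3.
First term a = -2.
Formula: S_i = -2 * 3^i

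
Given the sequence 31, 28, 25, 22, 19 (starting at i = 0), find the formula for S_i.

Check differences: 28 - 31 = -3
25 - 28 = -3
Common difference d = -3.
First term a = 31.
Formula: S_i = 31 - 3*i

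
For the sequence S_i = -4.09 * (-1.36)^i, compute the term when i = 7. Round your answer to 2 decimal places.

S_7 = -4.09 * (-1.36)^7 ≈ -4.09 * -8.6054 ≈ 35.2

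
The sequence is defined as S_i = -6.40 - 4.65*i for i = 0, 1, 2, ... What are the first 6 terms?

This is an arithmetic sequence.
i=0: S_0 = -6.4 + -4.65*0 = -6.4
i=1: S_1 = -6.4 + -4.65*1 = -11.05
i=2: S_2 = -6.4 + -4.65*2 = -15.7
i=3: S_3 = -6.4 + -4.65*3 = -20.35
i=4: S_4 = -6.4 + -4.65*4 = -25.0
i=5: S_5 = -6.4 + -4.65*5 = -29.65
The first 6 terms are: [-6.4, -11.05, -15.7, -20.35, -25.0, -29.65]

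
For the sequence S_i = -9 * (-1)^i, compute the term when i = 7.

S_7 = -9 * (-1)^7 = -9 * -1 = 9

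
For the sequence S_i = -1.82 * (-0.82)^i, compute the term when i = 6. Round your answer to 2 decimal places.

S_6 = -1.82 * (-0.82)^6 ≈ -1.82 * 0.304 ≈ -0.55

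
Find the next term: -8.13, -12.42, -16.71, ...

Differences: -12.42 - -8.13 = -4.29
This is an arithmetic sequence with common difference d = -4.29.
Next term = -16.71 + -4.29 = -21.0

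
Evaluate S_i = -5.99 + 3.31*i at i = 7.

S_7 = -5.99 + 3.31*7 = -5.99 + 23.17 = 17.18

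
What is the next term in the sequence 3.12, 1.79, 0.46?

Differences: 1.79 - 3.12 = -1.33
This is an arithmetic sequence with common difference d = -1.33.
Next term = 0.46 + -1.33 = -0.87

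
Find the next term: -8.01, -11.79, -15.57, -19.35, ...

Differences: -11.79 - -8.01 = -3.78
This is an arithmetic sequence with common difference d = -3.78.
Next term = -19.35 + -3.78 = -23.13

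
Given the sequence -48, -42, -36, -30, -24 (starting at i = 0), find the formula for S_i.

Check differences: -42 - -48 = 6
-36 - -42 = 6
Common difference d = 6.
First term a = -48.
Formula: S_i = -48 + 6*i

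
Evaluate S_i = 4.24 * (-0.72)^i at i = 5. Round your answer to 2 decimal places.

S_5 = 4.24 * (-0.72)^5 ≈ 4.24 * -0.1935 ≈ -0.82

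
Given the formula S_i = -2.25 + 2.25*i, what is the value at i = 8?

S_8 = -2.25 + 2.25*8 = -2.25 + 18.0 = 15.75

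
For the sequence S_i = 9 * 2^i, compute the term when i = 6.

S_6 = 9 * 2^6 = 9 * 64 = 576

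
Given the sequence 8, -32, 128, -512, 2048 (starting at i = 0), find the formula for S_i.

Check ratios: -32 / 8 = -4.0
Common ratio r = -4.
First term a = 8.
Formula: S_i = 8 * (-4)^i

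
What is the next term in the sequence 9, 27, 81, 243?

Ratios: 27 / 9 = 3.0
This is a geometric sequence with common ratio r = 3.
Next term = 243 * 3 = 729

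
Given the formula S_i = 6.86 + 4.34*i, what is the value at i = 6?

S_6 = 6.86 + 4.34*6 = 6.86 + 26.04 = 32.9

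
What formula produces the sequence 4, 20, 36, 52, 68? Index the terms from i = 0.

Check differences: 20 - 4 = 16
36 - 20 = 16
Common difference d = 16.
First term a = 4.
Formula: S_i = 4 + 16*i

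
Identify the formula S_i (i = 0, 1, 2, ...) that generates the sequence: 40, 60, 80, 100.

Check differences: 60 - 40 = 20
80 - 60 = 20
Common difference d = 20.
First term a = 40.
Formula: S_i = 40 + 20*i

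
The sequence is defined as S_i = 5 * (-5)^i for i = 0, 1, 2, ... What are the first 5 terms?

This is a geometric sequence.
i=0: S_0 = 5 * (-5)^0 = 5
i=1: S_1 = 5 * (-5)^1 = -25
i=2: S_2 = 5 * (-5)^2 = 125
i=3: S_3 = 5 * (-5)^3 = -625
i=4: S_4 = 5 * (-5)^4 = 3125
The first 5 terms are: [5, -25, 125, -625, 3125]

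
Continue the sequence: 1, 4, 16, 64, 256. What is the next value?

Ratios: 4 / 1 = 4.0
This is a geometric sequence with common ratio r = 4.
Next term = 256 * 4 = 1024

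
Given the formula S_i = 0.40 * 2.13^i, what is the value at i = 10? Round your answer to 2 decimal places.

S_10 = 0.4 * 2.13^10 ≈ 0.4 * 1922.1888 ≈ 768.88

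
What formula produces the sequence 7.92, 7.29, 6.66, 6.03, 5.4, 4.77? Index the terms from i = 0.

Check differences: 7.29 - 7.92 = -0.63
6.66 - 7.29 = -0.63
Common difference d = -0.63.
First term a = 7.92.
Formula: S_i = 7.92 - 0.63*i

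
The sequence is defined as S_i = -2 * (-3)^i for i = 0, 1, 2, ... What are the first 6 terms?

This is a geometric sequence.
i=0: S_0 = -2 * (-3)^0 = -2
i=1: S_1 = -2 * (-3)^1 = 6
i=2: S_2 = -2 * (-3)^2 = -18
i=3: S_3 = -2 * (-3)^3 = 54
i=4: S_4 = -2 * (-3)^4 = -162
i=5: S_5 = -2 * (-3)^5 = 486
The first 6 terms are: [-2, 6, -18, 54, -162, 486]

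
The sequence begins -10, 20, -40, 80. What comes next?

Ratios: 20 / -10 = -2.0
This is a geometric sequence with common ratio r = -2.
Next term = 80 * -2 = -160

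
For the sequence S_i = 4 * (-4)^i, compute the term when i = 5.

S_5 = 4 * (-4)^5 = 4 * -1024 = -4096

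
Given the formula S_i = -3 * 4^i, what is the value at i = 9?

S_9 = -3 * 4^9 = -3 * 262144 = -786432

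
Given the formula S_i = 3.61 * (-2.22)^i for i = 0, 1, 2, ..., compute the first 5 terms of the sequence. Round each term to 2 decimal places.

This is a geometric sequence.
i=0: S_0 = 3.61 * (-2.22)^0 = 3.61
i=1: S_1 = 3.61 * (-2.22)^1 ≈ -8.01
i=2: S_2 = 3.61 * (-2.22)^2 ≈ 17.79
i=3: S_3 = 3.61 * (-2.22)^3 ≈ -39.5
i=4: S_4 = 3.61 * (-2.22)^4 ≈ 87.68
The first 5 terms are: [3.61, -8.01, 17.79, -39.5, 87.68]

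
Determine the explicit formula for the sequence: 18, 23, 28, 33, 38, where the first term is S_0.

Check differences: 23 - 18 = 5
28 - 23 = 5
Common difference d = 5.
First term a = 18.
Formula: S_i = 18 + 5*i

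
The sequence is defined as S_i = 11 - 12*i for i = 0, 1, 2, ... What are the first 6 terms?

This is an arithmetic sequence.
i=0: S_0 = 11 + -12*0 = 11
i=1: S_1 = 11 + -12*1 = -1
i=2: S_2 = 11 + -12*2 = -13
i=3: S_3 = 11 + -12*3 = -25
i=4: S_4 = 11 + -12*4 = -37
i=5: S_5 = 11 + -12*5 = -49
The first 6 terms are: [11, -1, -13, -25, -37, -49]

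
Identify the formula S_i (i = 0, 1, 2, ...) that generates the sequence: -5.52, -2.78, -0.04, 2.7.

Check differences: -2.78 - -5.52 = 2.74
-0.04 - -2.78 = 2.74
Common difference d = 2.74.
First term a = -5.52.
Formula: S_i = -5.52 + 2.74*i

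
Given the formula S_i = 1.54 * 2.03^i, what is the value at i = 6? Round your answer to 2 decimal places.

S_6 = 1.54 * 2.03^6 ≈ 1.54 * 69.9804 ≈ 107.77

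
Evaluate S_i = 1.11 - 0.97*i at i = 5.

S_5 = 1.11 + -0.97*5 = 1.11 + -4.85 = -3.74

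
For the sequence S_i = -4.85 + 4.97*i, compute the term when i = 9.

S_9 = -4.85 + 4.97*9 = -4.85 + 44.73 = 39.88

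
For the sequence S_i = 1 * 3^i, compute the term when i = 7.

S_7 = 1 * 3^7 = 1 * 2187 = 2187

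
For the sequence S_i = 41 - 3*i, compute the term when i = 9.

S_9 = 41 + -3*9 = 41 + -27 = 14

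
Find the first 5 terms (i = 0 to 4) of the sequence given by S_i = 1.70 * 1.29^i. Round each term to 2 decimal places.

This is a geometric sequence.
i=0: S_0 = 1.7 * 1.29^0 = 1.7
i=1: S_1 = 1.7 * 1.29^1 ≈ 2.19
i=2: S_2 = 1.7 * 1.29^2 ≈ 2.83
i=3: S_3 = 1.7 * 1.29^3 ≈ 3.65
i=4: S_4 = 1.7 * 1.29^4 ≈ 4.71
The first 5 terms are: [1.7, 2.19, 2.83, 3.65, 4.71]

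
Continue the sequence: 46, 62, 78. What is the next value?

Differences: 62 - 46 = 16
This is an arithmetic sequence with common difference d = 16.
Next term = 78 + 16 = 94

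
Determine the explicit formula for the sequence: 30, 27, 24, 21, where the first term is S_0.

Check differences: 27 - 30 = -3
24 - 27 = -3
Common difference d = -3.
First term a = 30.
Formula: S_i = 30 - 3*i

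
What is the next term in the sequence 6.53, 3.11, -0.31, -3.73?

Differences: 3.11 - 6.53 = -3.42
This is an arithmetic sequence with common difference d = -3.42.
Next term = -3.73 + -3.42 = -7.15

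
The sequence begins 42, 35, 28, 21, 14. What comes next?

Differences: 35 - 42 = -7
This is an arithmetic sequence with common difference d = -7.
Next term = 14 + -7 = 7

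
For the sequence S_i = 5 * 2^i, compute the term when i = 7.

S_7 = 5 * 2^7 = 5 * 128 = 640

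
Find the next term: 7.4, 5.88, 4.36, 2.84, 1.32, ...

Differences: 5.88 - 7.4 = -1.52
This is an arithmetic sequence with common difference d = -1.52.
Next term = 1.32 + -1.52 = -0.2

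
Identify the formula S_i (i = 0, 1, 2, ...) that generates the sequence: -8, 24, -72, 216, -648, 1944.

Check ratios: 24 / -8 = -3.0
Common ratio r = -3.
First term a = -8.
Formula: S_i = -8 * (-3)^i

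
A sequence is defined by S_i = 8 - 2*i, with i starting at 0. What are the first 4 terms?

This is an arithmetic sequence.
i=0: S_0 = 8 + -2*0 = 8
i=1: S_1 = 8 + -2*1 = 6
i=2: S_2 = 8 + -2*2 = 4
i=3: S_3 = 8 + -2*3 = 2
The first 4 terms are: [8, 6, 4, 2]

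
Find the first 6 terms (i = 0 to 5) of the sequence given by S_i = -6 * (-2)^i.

This is a geometric sequence.
i=0: S_0 = -6 * (-2)^0 = -6
i=1: S_1 = -6 * (-2)^1 = 12
i=2: S_2 = -6 * (-2)^2 = -24
i=3: S_3 = -6 * (-2)^3 = 48
i=4: S_4 = -6 * (-2)^4 = -96
i=5: S_5 = -6 * (-2)^5 = 192
The first 6 terms are: [-6, 12, -24, 48, -96, 192]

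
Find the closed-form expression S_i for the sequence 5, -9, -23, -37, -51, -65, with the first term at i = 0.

Check differences: -9 - 5 = -14
-23 - -9 = -14
Common difference d = -14.
First term a = 5.
Formula: S_i = 5 - 14*i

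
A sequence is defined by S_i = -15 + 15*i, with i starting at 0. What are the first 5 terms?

This is an arithmetic sequence.
i=0: S_0 = -15 + 15*0 = -15
i=1: S_1 = -15 + 15*1 = 0
i=2: S_2 = -15 + 15*2 = 15
i=3: S_3 = -15 + 15*3 = 30
i=4: S_4 = -15 + 15*4 = 45
The first 5 terms are: [-15, 0, 15, 30, 45]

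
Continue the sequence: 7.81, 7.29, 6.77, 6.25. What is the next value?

Differences: 7.29 - 7.81 = -0.52
This is an arithmetic sequence with common difference d = -0.52.
Next term = 6.25 + -0.52 = 5.73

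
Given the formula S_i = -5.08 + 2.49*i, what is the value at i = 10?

S_10 = -5.08 + 2.49*10 = -5.08 + 24.9 = 19.82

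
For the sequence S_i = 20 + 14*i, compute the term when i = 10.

S_10 = 20 + 14*10 = 20 + 140 = 160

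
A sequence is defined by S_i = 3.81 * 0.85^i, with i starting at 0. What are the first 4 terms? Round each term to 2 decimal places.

This is a geometric sequence.
i=0: S_0 = 3.81 * 0.85^0 = 3.81
i=1: S_1 = 3.81 * 0.85^1 ≈ 3.24
i=2: S_2 = 3.81 * 0.85^2 ≈ 2.75
i=3: S_3 = 3.81 * 0.85^3 ≈ 2.34
The first 4 terms are: [3.81, 3.24, 2.75, 2.34]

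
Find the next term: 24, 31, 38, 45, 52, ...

Differences: 31 - 24 = 7
This is an arithmetic sequence with common difference d = 7.
Next term = 52 + 7 = 59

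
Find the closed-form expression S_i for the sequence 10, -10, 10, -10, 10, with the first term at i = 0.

Check ratios: -10 / 10 = -1.0
Common ratio r = -1.
First term a = 10.
Formula: S_i = 10 * (-1)^i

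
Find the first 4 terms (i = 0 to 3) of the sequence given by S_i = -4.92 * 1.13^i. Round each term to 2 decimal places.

This is a geometric sequence.
i=0: S_0 = -4.92 * 1.13^0 = -4.92
i=1: S_1 = -4.92 * 1.13^1 ≈ -5.56
i=2: S_2 = -4.92 * 1.13^2 ≈ -6.28
i=3: S_3 = -4.92 * 1.13^3 ≈ -7.1
The first 4 terms are: [-4.92, -5.56, -6.28, -7.1]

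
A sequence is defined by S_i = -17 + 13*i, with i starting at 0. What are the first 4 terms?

This is an arithmetic sequence.
i=0: S_0 = -17 + 13*0 = -17
i=1: S_1 = -17 + 13*1 = -4
i=2: S_2 = -17 + 13*2 = 9
i=3: S_3 = -17 + 13*3 = 22
The first 4 terms are: [-17, -4, 9, 22]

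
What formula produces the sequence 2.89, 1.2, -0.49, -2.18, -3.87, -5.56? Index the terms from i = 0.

Check differences: 1.2 - 2.89 = -1.69
-0.49 - 1.2 = -1.69
Common difference d = -1.69.
First term a = 2.89.
Formula: S_i = 2.89 - 1.69*i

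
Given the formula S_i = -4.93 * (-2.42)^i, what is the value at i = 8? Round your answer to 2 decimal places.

S_8 = -4.93 * (-2.42)^8 ≈ -4.93 * 1176.3131 ≈ -5799.22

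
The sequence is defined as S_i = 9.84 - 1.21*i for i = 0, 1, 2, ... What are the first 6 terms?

This is an arithmetic sequence.
i=0: S_0 = 9.84 + -1.21*0 = 9.84
i=1: S_1 = 9.84 + -1.21*1 = 8.63
i=2: S_2 = 9.84 + -1.21*2 = 7.42
i=3: S_3 = 9.84 + -1.21*3 = 6.21
i=4: S_4 = 9.84 + -1.21*4 = 5.0
i=5: S_5 = 9.84 + -1.21*5 = 3.79
The first 6 terms are: [9.84, 8.63, 7.42, 6.21, 5.0, 3.79]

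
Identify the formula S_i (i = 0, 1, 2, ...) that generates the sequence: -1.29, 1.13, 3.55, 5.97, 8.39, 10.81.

Check differences: 1.13 - -1.29 = 2.42
3.55 - 1.13 = 2.42
Common difference d = 2.42.
First term a = -1.29.
Formula: S_i = -1.29 + 2.42*i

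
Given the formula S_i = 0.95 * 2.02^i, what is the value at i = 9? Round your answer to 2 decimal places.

S_9 = 0.95 * 2.02^9 ≈ 0.95 * 559.9669 ≈ 531.97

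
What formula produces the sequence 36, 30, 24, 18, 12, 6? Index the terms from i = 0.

Check differences: 30 - 36 = -6
24 - 30 = -6
Common difference d = -6.
First term a = 36.
Formula: S_i = 36 - 6*i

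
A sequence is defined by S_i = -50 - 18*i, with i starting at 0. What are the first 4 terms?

This is an arithmetic sequence.
i=0: S_0 = -50 + -18*0 = -50
i=1: S_1 = -50 + -18*1 = -68
i=2: S_2 = -50 + -18*2 = -86
i=3: S_3 = -50 + -18*3 = -104
The first 4 terms are: [-50, -68, -86, -104]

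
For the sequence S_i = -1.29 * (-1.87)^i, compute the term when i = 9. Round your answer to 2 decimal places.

S_9 = -1.29 * (-1.87)^9 ≈ -1.29 * -279.624 ≈ 360.71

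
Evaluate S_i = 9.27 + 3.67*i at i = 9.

S_9 = 9.27 + 3.67*9 = 9.27 + 33.03 = 42.3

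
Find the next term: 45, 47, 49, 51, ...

Differences: 47 - 45 = 2
This is an arithmetic sequence with common difference d = 2.
Next term = 51 + 2 = 53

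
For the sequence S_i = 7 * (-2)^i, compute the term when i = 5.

S_5 = 7 * (-2)^5 = 7 * -32 = -224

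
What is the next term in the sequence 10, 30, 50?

Differences: 30 - 10 = 20
This is an arithmetic sequence with common difference d = 20.
Next term = 50 + 20 = 70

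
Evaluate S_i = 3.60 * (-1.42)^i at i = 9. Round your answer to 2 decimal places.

S_9 = 3.6 * (-1.42)^9 ≈ 3.6 * -23.4744 ≈ -84.51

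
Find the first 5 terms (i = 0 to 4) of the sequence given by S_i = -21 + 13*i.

This is an arithmetic sequence.
i=0: S_0 = -21 + 13*0 = -21
i=1: S_1 = -21 + 13*1 = -8
i=2: S_2 = -21 + 13*2 = 5
i=3: S_3 = -21 + 13*3 = 18
i=4: S_4 = -21 + 13*4 = 31
The first 5 terms are: [-21, -8, 5, 18, 31]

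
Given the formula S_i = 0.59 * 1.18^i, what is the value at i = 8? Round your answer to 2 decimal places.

S_8 = 0.59 * 1.18^8 ≈ 0.59 * 3.7589 ≈ 2.22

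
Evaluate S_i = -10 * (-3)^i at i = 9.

S_9 = -10 * (-3)^9 = -10 * -19683 = 196830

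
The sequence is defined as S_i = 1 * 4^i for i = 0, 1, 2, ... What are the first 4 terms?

This is a geometric sequence.
i=0: S_0 = 1 * 4^0 = 1
i=1: S_1 = 1 * 4^1 = 4
i=2: S_2 = 1 * 4^2 = 16
i=3: S_3 = 1 * 4^3 = 64
The first 4 terms are: [1, 4, 16, 64]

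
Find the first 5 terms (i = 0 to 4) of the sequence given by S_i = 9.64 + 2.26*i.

This is an arithmetic sequence.
i=0: S_0 = 9.64 + 2.26*0 = 9.64
i=1: S_1 = 9.64 + 2.26*1 = 11.9
i=2: S_2 = 9.64 + 2.26*2 = 14.16
i=3: S_3 = 9.64 + 2.26*3 = 16.42
i=4: S_4 = 9.64 + 2.26*4 = 18.68
The first 5 terms are: [9.64, 11.9, 14.16, 16.42, 18.68]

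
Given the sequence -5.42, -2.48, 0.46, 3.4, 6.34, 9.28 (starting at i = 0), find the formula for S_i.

Check differences: -2.48 - -5.42 = 2.94
0.46 - -2.48 = 2.94
Common difference d = 2.94.
First term a = -5.42.
Formula: S_i = -5.42 + 2.94*i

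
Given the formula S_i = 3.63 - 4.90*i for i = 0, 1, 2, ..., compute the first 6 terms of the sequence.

This is an arithmetic sequence.
i=0: S_0 = 3.63 + -4.9*0 = 3.63
i=1: S_1 = 3.63 + -4.9*1 = -1.27
i=2: S_2 = 3.63 + -4.9*2 = -6.17
i=3: S_3 = 3.63 + -4.9*3 = -11.07
i=4: S_4 = 3.63 + -4.9*4 = -15.97
i=5: S_5 = 3.63 + -4.9*5 = -20.87
The first 6 terms are: [3.63, -1.27, -6.17, -11.07, -15.97, -20.87]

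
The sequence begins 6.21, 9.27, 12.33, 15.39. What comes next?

Differences: 9.27 - 6.21 = 3.06
This is an arithmetic sequence with common difference d = 3.06.
Next term = 15.39 + 3.06 = 18.45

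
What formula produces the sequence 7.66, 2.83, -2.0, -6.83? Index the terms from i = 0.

Check differences: 2.83 - 7.66 = -4.83
-2.0 - 2.83 = -4.83
Common difference d = -4.83.
First term a = 7.66.
Formula: S_i = 7.66 - 4.83*i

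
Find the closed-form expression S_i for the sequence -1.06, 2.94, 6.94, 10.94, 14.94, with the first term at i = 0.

Check differences: 2.94 - -1.06 = 4.0
6.94 - 2.94 = 4.0
Common difference d = 4.0.
First term a = -1.06.
Formula: S_i = -1.06 + 4.00*i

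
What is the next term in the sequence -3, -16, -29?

Differences: -16 - -3 = -13
This is an arithmetic sequence with common difference d = -13.
Next term = -29 + -13 = -42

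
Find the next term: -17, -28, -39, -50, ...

Differences: -28 - -17 = -11
This is an arithmetic sequence with common difference d = -11.
Next term = -50 + -11 = -61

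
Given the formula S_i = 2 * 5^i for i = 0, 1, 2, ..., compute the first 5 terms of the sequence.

This is a geometric sequence.
i=0: S_0 = 2 * 5^0 = 2
i=1: S_1 = 2 * 5^1 = 10
i=2: S_2 = 2 * 5^2 = 50
i=3: S_3 = 2 * 5^3 = 250
i=4: S_4 = 2 * 5^4 = 1250
The first 5 terms are: [2, 10, 50, 250, 1250]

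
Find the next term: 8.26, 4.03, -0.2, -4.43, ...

Differences: 4.03 - 8.26 = -4.23
This is an arithmetic sequence with common difference d = -4.23.
Next term = -4.43 + -4.23 = -8.66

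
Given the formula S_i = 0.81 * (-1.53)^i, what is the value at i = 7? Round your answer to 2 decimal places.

S_7 = 0.81 * (-1.53)^7 ≈ 0.81 * -19.6264 ≈ -15.9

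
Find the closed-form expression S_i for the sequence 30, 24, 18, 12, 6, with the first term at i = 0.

Check differences: 24 - 30 = -6
18 - 24 = -6
Common difference d = -6.
First term a = 30.
Formula: S_i = 30 - 6*i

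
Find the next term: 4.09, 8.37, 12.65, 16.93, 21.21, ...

Differences: 8.37 - 4.09 = 4.28
This is an arithmetic sequence with common difference d = 4.28.
Next term = 21.21 + 4.28 = 25.49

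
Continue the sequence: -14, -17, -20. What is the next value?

Differences: -17 - -14 = -3
This is an arithmetic sequence with common difference d = -3.
Next term = -20 + -3 = -23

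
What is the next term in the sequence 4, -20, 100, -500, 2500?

Ratios: -20 / 4 = -5.0
This is a geometric sequence with common ratio r = -5.
Next term = 2500 * -5 = -12500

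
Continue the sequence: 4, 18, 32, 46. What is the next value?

Differences: 18 - 4 = 14
This is an arithmetic sequence with common difference d = 14.
Next term = 46 + 14 = 60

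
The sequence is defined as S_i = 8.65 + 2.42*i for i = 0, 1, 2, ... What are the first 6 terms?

This is an arithmetic sequence.
i=0: S_0 = 8.65 + 2.42*0 = 8.65
i=1: S_1 = 8.65 + 2.42*1 = 11.07
i=2: S_2 = 8.65 + 2.42*2 = 13.49
i=3: S_3 = 8.65 + 2.42*3 = 15.91
i=4: S_4 = 8.65 + 2.42*4 = 18.33
i=5: S_5 = 8.65 + 2.42*5 = 20.75
The first 6 terms are: [8.65, 11.07, 13.49, 15.91, 18.33, 20.75]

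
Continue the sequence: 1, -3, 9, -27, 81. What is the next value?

Ratios: -3 / 1 = -3.0
This is a geometric sequence with common ratio r = -3.
Next term = 81 * -3 = -243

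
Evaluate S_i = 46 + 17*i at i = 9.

S_9 = 46 + 17*9 = 46 + 153 = 199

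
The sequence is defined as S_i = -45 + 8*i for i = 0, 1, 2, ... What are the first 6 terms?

This is an arithmetic sequence.
i=0: S_0 = -45 + 8*0 = -45
i=1: S_1 = -45 + 8*1 = -37
i=2: S_2 = -45 + 8*2 = -29
i=3: S_3 = -45 + 8*3 = -21
i=4: S_4 = -45 + 8*4 = -13
i=5: S_5 = -45 + 8*5 = -5
The first 6 terms are: [-45, -37, -29, -21, -13, -5]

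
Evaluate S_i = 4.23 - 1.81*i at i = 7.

S_7 = 4.23 + -1.81*7 = 4.23 + -12.67 = -8.44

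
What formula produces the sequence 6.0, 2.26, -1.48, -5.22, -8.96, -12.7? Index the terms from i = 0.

Check differences: 2.26 - 6.0 = -3.74
-1.48 - 2.26 = -3.74
Common difference d = -3.74.
First term a = 6.0.
Formula: S_i = 6.00 - 3.74*i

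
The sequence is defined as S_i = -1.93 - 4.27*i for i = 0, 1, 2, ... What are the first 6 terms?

This is an arithmetic sequence.
i=0: S_0 = -1.93 + -4.27*0 = -1.93
i=1: S_1 = -1.93 + -4.27*1 = -6.2
i=2: S_2 = -1.93 + -4.27*2 = -10.47
i=3: S_3 = -1.93 + -4.27*3 = -14.74
i=4: S_4 = -1.93 + -4.27*4 = -19.01
i=5: S_5 = -1.93 + -4.27*5 = -23.28
The first 6 terms are: [-1.93, -6.2, -10.47, -14.74, -19.01, -23.28]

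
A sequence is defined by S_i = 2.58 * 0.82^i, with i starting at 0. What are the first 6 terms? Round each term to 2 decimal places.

This is a geometric sequence.
i=0: S_0 = 2.58 * 0.82^0 = 2.58
i=1: S_1 = 2.58 * 0.82^1 ≈ 2.12
i=2: S_2 = 2.58 * 0.82^2 ≈ 1.73
i=3: S_3 = 2.58 * 0.82^3 ≈ 1.42
i=4: S_4 = 2.58 * 0.82^4 ≈ 1.17
i=5: S_5 = 2.58 * 0.82^5 ≈ 0.96
The first 6 terms are: [2.58, 2.12, 1.73, 1.42, 1.17, 0.96]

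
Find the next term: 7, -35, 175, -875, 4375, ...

Ratios: -35 / 7 = -5.0
This is a geometric sequence with common ratio r = -5.
Next term = 4375 * -5 = -21875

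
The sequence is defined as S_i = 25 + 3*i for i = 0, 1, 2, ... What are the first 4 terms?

This is an arithmetic sequence.
i=0: S_0 = 25 + 3*0 = 25
i=1: S_1 = 25 + 3*1 = 28
i=2: S_2 = 25 + 3*2 = 31
i=3: S_3 = 25 + 3*3 = 34
The first 4 terms are: [25, 28, 31, 34]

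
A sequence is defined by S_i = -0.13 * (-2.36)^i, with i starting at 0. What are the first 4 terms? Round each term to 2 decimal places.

This is a geometric sequence.
i=0: S_0 = -0.13 * (-2.36)^0 = -0.13
i=1: S_1 = -0.13 * (-2.36)^1 ≈ 0.31
i=2: S_2 = -0.13 * (-2.36)^2 ≈ -0.72
i=3: S_3 = -0.13 * (-2.36)^3 ≈ 1.71
The first 4 terms are: [-0.13, 0.31, -0.72, 1.71]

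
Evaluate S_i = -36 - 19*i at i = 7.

S_7 = -36 + -19*7 = -36 + -133 = -169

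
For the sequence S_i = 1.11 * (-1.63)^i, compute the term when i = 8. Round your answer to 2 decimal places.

S_8 = 1.11 * (-1.63)^8 ≈ 1.11 * 49.8311 ≈ 55.31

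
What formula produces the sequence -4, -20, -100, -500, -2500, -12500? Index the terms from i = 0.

Check ratios: -20 / -4 = 5.0
Common ratio r = 5.
First term a = -4.
Formula: S_i = -4 * 5^i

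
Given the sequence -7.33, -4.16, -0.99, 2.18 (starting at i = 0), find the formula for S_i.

Check differences: -4.16 - -7.33 = 3.17
-0.99 - -4.16 = 3.17
Common difference d = 3.17.
First term a = -7.33.
Formula: S_i = -7.33 + 3.17*i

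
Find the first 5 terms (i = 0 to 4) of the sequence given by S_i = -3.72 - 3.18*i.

This is an arithmetic sequence.
i=0: S_0 = -3.72 + -3.18*0 = -3.72
i=1: S_1 = -3.72 + -3.18*1 = -6.9
i=2: S_2 = -3.72 + -3.18*2 = -10.08
i=3: S_3 = -3.72 + -3.18*3 = -13.26
i=4: S_4 = -3.72 + -3.18*4 = -16.44
The first 5 terms are: [-3.72, -6.9, -10.08, -13.26, -16.44]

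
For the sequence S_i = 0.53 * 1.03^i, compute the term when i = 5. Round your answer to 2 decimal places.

S_5 = 0.53 * 1.03^5 ≈ 0.53 * 1.1593 ≈ 0.61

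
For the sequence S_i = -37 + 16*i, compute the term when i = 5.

S_5 = -37 + 16*5 = -37 + 80 = 43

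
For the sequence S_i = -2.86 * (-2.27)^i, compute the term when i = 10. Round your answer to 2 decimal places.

S_10 = -2.86 * (-2.27)^10 ≈ -2.86 * 3632.9429 ≈ -10390.22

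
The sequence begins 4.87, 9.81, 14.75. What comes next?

Differences: 9.81 - 4.87 = 4.94
This is an arithmetic sequence with common difference d = 4.94.
Next term = 14.75 + 4.94 = 19.69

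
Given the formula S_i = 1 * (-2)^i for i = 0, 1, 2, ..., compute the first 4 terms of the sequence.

This is a geometric sequence.
i=0: S_0 = 1 * (-2)^0 = 1
i=1: S_1 = 1 * (-2)^1 = -2
i=2: S_2 = 1 * (-2)^2 = 4
i=3: S_3 = 1 * (-2)^3 = -8
The first 4 terms are: [1, -2, 4, -8]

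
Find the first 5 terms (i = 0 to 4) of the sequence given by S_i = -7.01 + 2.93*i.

This is an arithmetic sequence.
i=0: S_0 = -7.01 + 2.93*0 = -7.01
i=1: S_1 = -7.01 + 2.93*1 = -4.08
i=2: S_2 = -7.01 + 2.93*2 = -1.15
i=3: S_3 = -7.01 + 2.93*3 = 1.78
i=4: S_4 = -7.01 + 2.93*4 = 4.71
The first 5 terms are: [-7.01, -4.08, -1.15, 1.78, 4.71]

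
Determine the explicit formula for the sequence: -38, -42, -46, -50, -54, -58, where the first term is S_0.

Check differences: -42 - -38 = -4
-46 - -42 = -4
Common difference d = -4.
First term a = -38.
Formula: S_i = -38 - 4*i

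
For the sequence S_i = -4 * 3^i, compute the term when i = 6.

S_6 = -4 * 3^6 = -4 * 729 = -2916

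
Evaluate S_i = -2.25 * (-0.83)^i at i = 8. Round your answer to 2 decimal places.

S_8 = -2.25 * (-0.83)^8 ≈ -2.25 * 0.2252 ≈ -0.51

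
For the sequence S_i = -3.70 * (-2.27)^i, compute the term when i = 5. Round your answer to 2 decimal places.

S_5 = -3.7 * (-2.27)^5 ≈ -3.7 * -60.2739 ≈ 223.01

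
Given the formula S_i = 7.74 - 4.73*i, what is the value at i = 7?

S_7 = 7.74 + -4.73*7 = 7.74 + -33.11 = -25.37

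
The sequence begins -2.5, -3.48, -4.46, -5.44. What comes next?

Differences: -3.48 - -2.5 = -0.98
This is an arithmetic sequence with common difference d = -0.98.
Next term = -5.44 + -0.98 = -6.42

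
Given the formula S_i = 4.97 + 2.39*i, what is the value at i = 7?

S_7 = 4.97 + 2.39*7 = 4.97 + 16.73 = 21.7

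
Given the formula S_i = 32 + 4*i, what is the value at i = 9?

S_9 = 32 + 4*9 = 32 + 36 = 68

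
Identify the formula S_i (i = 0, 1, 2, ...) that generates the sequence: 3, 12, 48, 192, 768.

Check ratios: 12 / 3 = 4.0
Common ratio r = 4.
First term a = 3.
Formula: S_i = 3 * 4^i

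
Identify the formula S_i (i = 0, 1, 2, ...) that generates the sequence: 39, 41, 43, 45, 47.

Check differences: 41 - 39 = 2
43 - 41 = 2
Common difference d = 2.
First term a = 39.
Formula: S_i = 39 + 2*i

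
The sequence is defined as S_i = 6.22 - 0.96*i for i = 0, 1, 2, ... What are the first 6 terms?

This is an arithmetic sequence.
i=0: S_0 = 6.22 + -0.96*0 = 6.22
i=1: S_1 = 6.22 + -0.96*1 = 5.26
i=2: S_2 = 6.22 + -0.96*2 = 4.3
i=3: S_3 = 6.22 + -0.96*3 = 3.34
i=4: S_4 = 6.22 + -0.96*4 = 2.38
i=5: S_5 = 6.22 + -0.96*5 = 1.42
The first 6 terms are: [6.22, 5.26, 4.3, 3.34, 2.38, 1.42]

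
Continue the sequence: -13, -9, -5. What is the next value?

Differences: -9 - -13 = 4
This is an arithmetic sequence with common difference d = 4.
Next term = -5 + 4 = -1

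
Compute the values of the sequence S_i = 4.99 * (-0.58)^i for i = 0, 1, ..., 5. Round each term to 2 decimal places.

This is a geometric sequence.
i=0: S_0 = 4.99 * (-0.58)^0 = 4.99
i=1: S_1 = 4.99 * (-0.58)^1 ≈ -2.89
i=2: S_2 = 4.99 * (-0.58)^2 ≈ 1.68
i=3: S_3 = 4.99 * (-0.58)^3 ≈ -0.97
i=4: S_4 = 4.99 * (-0.58)^4 ≈ 0.56
i=5: S_5 = 4.99 * (-0.58)^5 ≈ -0.33
The first 6 terms are: [4.99, -2.89, 1.68, -0.97, 0.56, -0.33]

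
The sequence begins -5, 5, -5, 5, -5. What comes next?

Ratios: 5 / -5 = -1.0
This is a geometric sequence with common ratio r = -1.
Next term = -5 * -1 = 5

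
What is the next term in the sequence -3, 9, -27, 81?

Ratios: 9 / -3 = -3.0
This is a geometric sequence with common ratio r = -3.
Next term = 81 * -3 = -243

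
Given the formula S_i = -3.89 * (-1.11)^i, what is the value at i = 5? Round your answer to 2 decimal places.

S_5 = -3.89 * (-1.11)^5 ≈ -3.89 * -1.68506 ≈ 6.55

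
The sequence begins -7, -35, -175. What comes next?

Ratios: -35 / -7 = 5.0
This is a geometric sequence with common ratio r = 5.
Next term = -175 * 5 = -875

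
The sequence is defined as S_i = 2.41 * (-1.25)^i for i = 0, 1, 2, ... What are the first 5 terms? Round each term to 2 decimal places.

This is a geometric sequence.
i=0: S_0 = 2.41 * (-1.25)^0 = 2.41
i=1: S_1 = 2.41 * (-1.25)^1 ≈ -3.01
i=2: S_2 = 2.41 * (-1.25)^2 ≈ 3.77
i=3: S_3 = 2.41 * (-1.25)^3 ≈ -4.71
i=4: S_4 = 2.41 * (-1.25)^4 ≈ 5.88
The first 5 terms are: [2.41, -3.01, 3.77, -4.71, 5.88]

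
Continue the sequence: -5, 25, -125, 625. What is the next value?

Ratios: 25 / -5 = -5.0
This is a geometric sequence with common ratio r = -5.
Next term = 625 * -5 = -3125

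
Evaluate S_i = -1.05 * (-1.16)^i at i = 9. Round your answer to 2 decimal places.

S_9 = -1.05 * (-1.16)^9 ≈ -1.05 * -3.803 ≈ 3.99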